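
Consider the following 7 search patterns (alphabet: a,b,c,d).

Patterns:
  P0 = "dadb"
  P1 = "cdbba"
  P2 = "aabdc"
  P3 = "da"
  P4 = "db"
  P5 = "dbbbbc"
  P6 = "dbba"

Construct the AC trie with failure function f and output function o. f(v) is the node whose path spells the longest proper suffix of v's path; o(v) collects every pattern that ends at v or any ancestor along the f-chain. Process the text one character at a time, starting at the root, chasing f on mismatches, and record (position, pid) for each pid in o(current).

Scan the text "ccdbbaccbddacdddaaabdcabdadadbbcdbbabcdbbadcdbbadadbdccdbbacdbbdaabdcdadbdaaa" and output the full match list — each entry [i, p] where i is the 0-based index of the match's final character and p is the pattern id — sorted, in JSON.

Build automaton:
Trie nodes:
  0='ε' goto a→10 c→5 d→1
  1='d' goto a→2 b→15
  2='da' goto d→3  ←P3
  3='dad' goto b→4
  4='dadb' goto ·  ←P0
  5='c' goto d→6
  6='cd' goto b→7
  7='cdb' goto b→8
  8='cdbb' goto a→9
  9='cdbba' goto ·  ←P1
  10='a' goto a→11
  11='aa' goto b→12
  12='aab' goto d→13
  13='aabd' goto c→14
  14='aabdc' goto ·  ←P2
  15='db' goto b→16  ←P4
  16='dbb' goto a→20 b→17
  17='dbbb' goto b→18
  18='dbbbb' goto c→19
  19='dbbbbc' goto ·  ←P5
  20='dbba' goto ·  ←P6

BFS fail/out derivation:
  fail(1) 'd': from fail(0)=0 chase 'd': 0 ⇒ 0;  out=∅∪out(0)=∅
  fail(5) 'c': from fail(0)=0 chase 'c': 0 ⇒ 0;  out=∅∪out(0)=∅
  fail(10) 'a': from fail(0)=0 chase 'a': 0 ⇒ 0;  out=∅∪out(0)=∅
  fail(2) 'da': from fail(1)=0 chase 'a': 0 ⇒ 10;  out={3}∪out(10)={3}
  fail(6) 'cd': from fail(5)=0 chase 'd': 0 ⇒ 1;  out=∅∪out(1)=∅
  fail(11) 'aa': from fail(10)=0 chase 'a': 0 ⇒ 10;  out=∅∪out(10)=∅
  fail(15) 'db': from fail(1)=0 chase 'b': 0 ⇒ 0;  out={4}∪out(0)={4}
  fail(3) 'dad': from fail(2)=10 chase 'd': 10→0 ⇒ 1;  out=∅∪out(1)=∅
  fail(7) 'cdb': from fail(6)=1 chase 'b': 1 ⇒ 15;  out=∅∪out(15)={4}
  fail(12) 'aab': from fail(11)=10 chase 'b': 10→0 ⇒ 0;  out=∅∪out(0)=∅
  fail(16) 'dbb': from fail(15)=0 chase 'b': 0 ⇒ 0;  out=∅∪out(0)=∅
  fail(4) 'dadb': from fail(3)=1 chase 'b': 1 ⇒ 15;  out={0}∪out(15)={0,4}
  fail(8) 'cdbb': from fail(7)=15 chase 'b': 15 ⇒ 16;  out=∅∪out(16)=∅
  fail(13) 'aabd': from fail(12)=0 chase 'd': 0 ⇒ 1;  out=∅∪out(1)=∅
  fail(17) 'dbbb': from fail(16)=0 chase 'b': 0 ⇒ 0;  out=∅∪out(0)=∅
  fail(20) 'dbba': from fail(16)=0 chase 'a': 0 ⇒ 10;  out={6}∪out(10)={6}
  fail(9) 'cdbba': from fail(8)=16 chase 'a': 16 ⇒ 20;  out={1}∪out(20)={1,6}
  fail(14) 'aabdc': from fail(13)=1 chase 'c': 1→0 ⇒ 5;  out={2}∪out(5)={2}
  fail(18) 'dbbbb': from fail(17)=0 chase 'b': 0 ⇒ 0;  out=∅∪out(0)=∅
  fail(19) 'dbbbbc': from fail(18)=0 chase 'c': 0 ⇒ 5;  out={5}∪out(5)={5}

Run:
pos 0 'c': at 5
pos 1 'c': at 5 ·f
pos 2 'd': at 6
pos 3 'b': at 7  emit P4@[2:3]
pos 4 'b': at 8
pos 5 'a': at 9  emit P1@[1:5],P6@[2:5]
pos 6 'c': at 5 ·f
pos 7 'c': at 5 ·f
pos 8 'b': at 0 ·f
pos 9 'd': at 1
pos 10 'd': at 1 ·f
pos 11 'a': at 2  emit P3@[10:11]
pos 12 'c': at 5 ·f
pos 13 'd': at 6
pos 14 'd': at 1 ·f
pos 15 'd': at 1 ·f
pos 16 'a': at 2  emit P3@[15:16]
pos 17 'a': at 11 ·f
pos 18 'a': at 11 ·f
pos 19 'b': at 12
pos 20 'd': at 13
pos 21 'c': at 14  emit P2@[17:21]
pos 22 'a': at 10 ·f
pos 23 'b': at 0 ·f
pos 24 'd': at 1
pos 25 'a': at 2  emit P3@[24:25]
pos 26 'd': at 3
pos 27 'a': at 2 ·f  emit P3@[26:27]
pos 28 'd': at 3
pos 29 'b': at 4  emit P0@[26:29],P4@[28:29]
pos 30 'b': at 16 ·f
pos 31 'c': at 5 ·f
pos 32 'd': at 6
pos 33 'b': at 7  emit P4@[32:33]
pos 34 'b': at 8
pos 35 'a': at 9  emit P1@[31:35],P6@[32:35]
pos 36 'b': at 0 ·f
pos 37 'c': at 5
pos 38 'd': at 6
pos 39 'b': at 7  emit P4@[38:39]
pos 40 'b': at 8
pos 41 'a': at 9  emit P1@[37:41],P6@[38:41]
pos 42 'd': at 1 ·f
pos 43 'c': at 5 ·f
pos 44 'd': at 6
pos 45 'b': at 7  emit P4@[44:45]
pos 46 'b': at 8
pos 47 'a': at 9  emit P1@[43:47],P6@[44:47]
pos 48 'd': at 1 ·f
pos 49 'a': at 2  emit P3@[48:49]
pos 50 'd': at 3
pos 51 'b': at 4  emit P0@[48:51],P4@[50:51]
pos 52 'd': at 1 ·f
pos 53 'c': at 5 ·f
pos 54 'c': at 5 ·f
pos 55 'd': at 6
pos 56 'b': at 7  emit P4@[55:56]
pos 57 'b': at 8
pos 58 'a': at 9  emit P1@[54:58],P6@[55:58]
pos 59 'c': at 5 ·f
pos 60 'd': at 6
pos 61 'b': at 7  emit P4@[60:61]
pos 62 'b': at 8
pos 63 'd': at 1 ·f
pos 64 'a': at 2  emit P3@[63:64]
pos 65 'a': at 11 ·f
pos 66 'b': at 12
pos 67 'd': at 13
pos 68 'c': at 14  emit P2@[64:68]
pos 69 'd': at 6 ·f
pos 70 'a': at 2 ·f  emit P3@[69:70]
pos 71 'd': at 3
pos 72 'b': at 4  emit P0@[69:72],P4@[71:72]
pos 73 'd': at 1 ·f
pos 74 'a': at 2  emit P3@[73:74]
pos 75 'a': at 11 ·f
pos 76 'a': at 11 ·f

All matches (sorted): [[3,4],[5,1],[5,6],[11,3],[16,3],[21,2],[25,3],[27,3],[29,0],[29,4],[33,4],[35,1],[35,6],[39,4],[41,1],[41,6],[45,4],[47,1],[47,6],[49,3],[51,0],[51,4],[56,4],[58,1],[58,6],[61,4],[64,3],[68,2],[70,3],[72,0],[72,4],[74,3]]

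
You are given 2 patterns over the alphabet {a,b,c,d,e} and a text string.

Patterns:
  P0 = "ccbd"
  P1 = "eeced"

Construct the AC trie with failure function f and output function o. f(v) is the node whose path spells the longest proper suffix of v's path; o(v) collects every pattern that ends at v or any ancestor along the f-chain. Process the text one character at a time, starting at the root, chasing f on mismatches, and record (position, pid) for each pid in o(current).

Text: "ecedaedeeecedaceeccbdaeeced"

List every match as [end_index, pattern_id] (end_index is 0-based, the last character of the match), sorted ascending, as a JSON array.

Build:
Trie (insert patterns):
  0='ε' goto c→1 e→5
  1='c' goto c→2
  2='cc' goto b→3
  3='ccb' goto d→4
  4='ccbd' goto ·  [P0 ends]
  5='e' goto e→6
  6='ee' goto c→7
  7='eec' goto e→8
  8='eece' goto d→9
  9='eeced' goto ·  [P1 ends]

Failure links (BFS by depth):
  n1('c'): parent n0 fail=0; on 'c' 0 → fail=0;  out ∅∪∅=∅
  n5('e'): parent n0 fail=0; on 'e' 0 → fail=0;  out ∅∪∅=∅
  n2('cc'): parent n1 fail=0; on 'c' 0 → fail=1;  out ∅∪∅=∅
  n6('ee'): parent n5 fail=0; on 'e' 0 → fail=5;  out ∅∪∅=∅
  n3('ccb'): parent n2 fail=1; on 'b' 1→0 → fail=0;  out ∅∪∅=∅
  n7('eec'): parent n6 fail=5; on 'c' 5→0 → fail=1;  out ∅∪∅=∅
  n4('ccbd'): parent n3 fail=0; on 'd' 0 → fail=0;  out {0}∪∅={0}
  n8('eece'): parent n7 fail=1; on 'e' 1→0 → fail=5;  out ∅∪∅=∅
  n9('eeced'): parent n8 fail=5; on 'd' 5→0 → fail=0;  out {1}∪∅={1}

Scan:
pos 0 'e': at 5
pos 1 'c': at 1 (via fail)
pos 2 'e': at 5 (via fail)
pos 3 'd': at 0 (via fail)
pos 4 'a': at 0
pos 5 'e': at 5
pos 6 'd': at 0 (via fail)
pos 7 'e': at 5
pos 8 'e': at 6
pos 9 'e': at 6 (via fail)
pos 10 'c': at 7
pos 11 'e': at 8
pos 12 'd': at 9  → match P1@[8:12]
pos 13 'a': at 0 (via fail)
pos 14 'c': at 1
pos 15 'e': at 5 (via fail)
pos 16 'e': at 6
pos 17 'c': at 7
pos 18 'c': at 2 (via fail)
pos 19 'b': at 3
pos 20 'd': at 4  → match P0@[17:20]
pos 21 'a': at 0 (via fail)
pos 22 'e': at 5
pos 23 'e': at 6
pos 24 'c': at 7
pos 25 'e': at 8
pos 26 'd': at 9  → match P1@[22:26]

Result: [[12,1],[20,0],[26,1]]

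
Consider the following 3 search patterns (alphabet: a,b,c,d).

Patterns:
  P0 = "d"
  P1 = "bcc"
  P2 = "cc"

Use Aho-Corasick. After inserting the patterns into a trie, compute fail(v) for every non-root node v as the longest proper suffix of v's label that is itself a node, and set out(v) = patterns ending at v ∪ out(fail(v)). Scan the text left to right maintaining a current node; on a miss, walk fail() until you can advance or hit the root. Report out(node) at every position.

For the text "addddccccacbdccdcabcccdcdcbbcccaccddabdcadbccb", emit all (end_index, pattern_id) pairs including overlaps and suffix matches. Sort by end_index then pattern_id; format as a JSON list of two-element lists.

Construct AC machine:
Trie nodes:
  n0 'ε': b→2 c→5 d→1
  n1 'd': ·  ←P0
  n2 'b': c→3
  n3 'bc': c→4
  n4 'bcc': ·  ←P1
  n5 'c': c→6
  n6 'cc': ·  ←P2

Failure links (BFS by depth):
  fail(1) 'd': from fail(0)=0 chase 'd': 0 ⇒ 0;  out={0}∪out(0)={0}
  fail(2) 'b': from fail(0)=0 chase 'b': 0 ⇒ 0;  out=∅∪out(0)=∅
  fail(5) 'c': from fail(0)=0 chase 'c': 0 ⇒ 0;  out=∅∪out(0)=∅
  fail(3) 'bc': from fail(2)=0 chase 'c': 0 ⇒ 5;  out=∅∪out(5)=∅
  fail(6) 'cc': from fail(5)=0 chase 'c': 0 ⇒ 5;  out={2}∪out(5)={2}
  fail(4) 'bcc': from fail(3)=5 chase 'c': 5 ⇒ 6;  out={1}∪out(6)={1,2}

Run:
pos 0 'a': at 0
pos 1 'd': at 1  emit P0@[1:1]
pos 2 'd': at 1 ·f  emit P0@[2:2]
pos 3 'd': at 1 ·f  emit P0@[3:3]
pos 4 'd': at 1 ·f  emit P0@[4:4]
pos 5 'c': at 5 ·f
pos 6 'c': at 6  emit P2@[5:6]
pos 7 'c': at 6 ·f  emit P2@[6:7]
pos 8 'c': at 6 ·f  emit P2@[7:8]
pos 9 'a': at 0 ·f
pos 10 'c': at 5
pos 11 'b': at 2 ·f
pos 12 'd': at 1 ·f  emit P0@[12:12]
pos 13 'c': at 5 ·f
pos 14 'c': at 6  emit P2@[13:14]
pos 15 'd': at 1 ·f  emit P0@[15:15]
pos 16 'c': at 5 ·f
pos 17 'a': at 0 ·f
pos 18 'b': at 2
pos 19 'c': at 3
pos 20 'c': at 4  emit P1@[18:20],P2@[19:20]
pos 21 'c': at 6 ·f  emit P2@[20:21]
pos 22 'd': at 1 ·f  emit P0@[22:22]
pos 23 'c': at 5 ·f
pos 24 'd': at 1 ·f  emit P0@[24:24]
pos 25 'c': at 5 ·f
pos 26 'b': at 2 ·f
pos 27 'b': at 2 ·f
pos 28 'c': at 3
pos 29 'c': at 4  emit P1@[27:29],P2@[28:29]
pos 30 'c': at 6 ·f  emit P2@[29:30]
pos 31 'a': at 0 ·f
pos 32 'c': at 5
pos 33 'c': at 6  emit P2@[32:33]
pos 34 'd': at 1 ·f  emit P0@[34:34]
pos 35 'd': at 1 ·f  emit P0@[35:35]
pos 36 'a': at 0 ·f
pos 37 'b': at 2
pos 38 'd': at 1 ·f  emit P0@[38:38]
pos 39 'c': at 5 ·f
pos 40 'a': at 0 ·f
pos 41 'd': at 1  emit P0@[41:41]
pos 42 'b': at 2 ·f
pos 43 'c': at 3
pos 44 'c': at 4  emit P1@[42:44],P2@[43:44]
pos 45 'b': at 2 ·f

All matches (sorted): [[1,0],[2,0],[3,0],[4,0],[6,2],[7,2],[8,2],[12,0],[14,2],[15,0],[20,1],[20,2],[21,2],[22,0],[24,0],[29,1],[29,2],[30,2],[33,2],[34,0],[35,0],[38,0],[41,0],[44,1],[44,2]]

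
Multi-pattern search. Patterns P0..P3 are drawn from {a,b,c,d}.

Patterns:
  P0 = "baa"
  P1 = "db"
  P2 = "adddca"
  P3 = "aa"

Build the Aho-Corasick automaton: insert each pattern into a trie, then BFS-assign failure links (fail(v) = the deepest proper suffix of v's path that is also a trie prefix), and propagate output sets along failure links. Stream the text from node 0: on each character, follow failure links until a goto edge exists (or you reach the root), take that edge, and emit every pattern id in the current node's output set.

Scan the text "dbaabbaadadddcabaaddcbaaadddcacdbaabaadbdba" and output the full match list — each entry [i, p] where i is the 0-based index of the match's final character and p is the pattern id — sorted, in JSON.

Construct AC machine:
Trie (insert patterns):
  0='ε' goto a→6 b→1 d→4
  1='b' goto a→2
  2='ba' goto a→3
  3='baa' goto ·  ←P0
  4='d' goto b→5
  5='db' goto ·  ←P1
  6='a' goto a→12 d→7
  7='ad' goto d→8
  8='add' goto d→9
  9='addd' goto c→10
  10='adddc' goto a→11
  11='adddca' goto ·  ←P2
  12='aa' goto ·  ←P3

BFS fail/out derivation:
  fail(1) 'b': from fail(0)=0 chase 'b': 0 ⇒ 0;  out=∅∪out(0)=∅
  fail(4) 'd': from fail(0)=0 chase 'd': 0 ⇒ 0;  out=∅∪out(0)=∅
  fail(6) 'a': from fail(0)=0 chase 'a': 0 ⇒ 0;  out=∅∪out(0)=∅
  fail(2) 'ba': from fail(1)=0 chase 'a': 0 ⇒ 6;  out=∅∪out(6)=∅
  fail(5) 'db': from fail(4)=0 chase 'b': 0 ⇒ 1;  out={1}∪out(1)={1}
  fail(7) 'ad': from fail(6)=0 chase 'd': 0 ⇒ 4;  out=∅∪out(4)=∅
  fail(12) 'aa': from fail(6)=0 chase 'a': 0 ⇒ 6;  out={3}∪out(6)={3}
  fail(3) 'baa': from fail(2)=6 chase 'a': 6 ⇒ 12;  out={0}∪out(12)={0,3}
  fail(8) 'add': from fail(7)=4 chase 'd': 4→0 ⇒ 4;  out=∅∪out(4)=∅
  fail(9) 'addd': from fail(8)=4 chase 'd': 4→0 ⇒ 4;  out=∅∪out(4)=∅
  fail(10) 'adddc': from fail(9)=4 chase 'c': 4→0 ⇒ 0;  out=∅∪out(0)=∅
  fail(11) 'adddca': from fail(10)=0 chase 'a': 0 ⇒ 6;  out={2}∪out(6)={2}

Scan:
pos 0 'd': at 4
pos 1 'b': at 5  ** P1@[0:1]
pos 2 'a': at 2 (via fail)
pos 3 'a': at 3  ** P0@[1:3],P3@[2:3]
pos 4 'b': at 1 (via fail)
pos 5 'b': at 1 (via fail)
pos 6 'a': at 2
pos 7 'a': at 3  ** P0@[5:7],P3@[6:7]
pos 8 'd': at 7 (via fail)
pos 9 'a': at 6 (via fail)
pos 10 'd': at 7
pos 11 'd': at 8
pos 12 'd': at 9
pos 13 'c': at 10
pos 14 'a': at 11  ** P2@[9:14]
pos 15 'b': at 1 (via fail)
pos 16 'a': at 2
pos 17 'a': at 3  ** P0@[15:17],P3@[16:17]
pos 18 'd': at 7 (via fail)
pos 19 'd': at 8
pos 20 'c': at 0 (via fail)
pos 21 'b': at 1
pos 22 'a': at 2
pos 23 'a': at 3  ** P0@[21:23],P3@[22:23]
pos 24 'a': at 12 (via fail)  ** P3@[23:24]
pos 25 'd': at 7 (via fail)
pos 26 'd': at 8
pos 27 'd': at 9
pos 28 'c': at 10
pos 29 'a': at 11  ** P2@[24:29]
pos 30 'c': at 0 (via fail)
pos 31 'd': at 4
pos 32 'b': at 5  ** P1@[31:32]
pos 33 'a': at 2 (via fail)
pos 34 'a': at 3  ** P0@[32:34],P3@[33:34]
pos 35 'b': at 1 (via fail)
pos 36 'a': at 2
pos 37 'a': at 3  ** P0@[35:37],P3@[36:37]
pos 38 'd': at 7 (via fail)
pos 39 'b': at 5 (via fail)  ** P1@[38:39]
pos 40 'd': at 4 (via fail)
pos 41 'b': at 5  ** P1@[40:41]
pos 42 'a': at 2 (via fail)

Result: [[1,1],[3,0],[3,3],[7,0],[7,3],[14,2],[17,0],[17,3],[23,0],[23,3],[24,3],[29,2],[32,1],[34,0],[34,3],[37,0],[37,3],[39,1],[41,1]]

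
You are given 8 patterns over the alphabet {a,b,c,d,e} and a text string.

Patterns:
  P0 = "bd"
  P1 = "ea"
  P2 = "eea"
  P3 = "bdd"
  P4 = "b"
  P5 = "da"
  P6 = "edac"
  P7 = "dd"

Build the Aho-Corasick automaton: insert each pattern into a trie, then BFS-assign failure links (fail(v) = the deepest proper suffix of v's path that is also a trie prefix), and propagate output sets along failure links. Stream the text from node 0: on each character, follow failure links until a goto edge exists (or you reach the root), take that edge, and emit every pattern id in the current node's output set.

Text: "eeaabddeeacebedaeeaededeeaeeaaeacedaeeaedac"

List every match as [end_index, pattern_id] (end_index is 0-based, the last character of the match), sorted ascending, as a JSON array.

Construct AC machine:
Trie nodes:
  n0 'ε': b→1 d→8 e→3
  n1 'b': d→2  [P4 ends]
  n2 'bd': d→7  [P0 ends]
  n3 'e': a→4 d→10 e→5
  n4 'ea': ·  [P1 ends]
  n5 'ee': a→6
  n6 'eea': ·  [P2 ends]
  n7 'bdd': ·  [P3 ends]
  n8 'd': a→9 d→13
  n9 'da': ·  [P5 ends]
  n10 'ed': a→11
  n11 'eda': c→12
  n12 'edac': ·  [P6 ends]
  n13 'dd': ·  [P7 ends]

Failure links (BFS by depth):
  n1('b'): parent n0 fail=0; on 'b' 0 → fail=0;  out {4}∪∅={4}
  n3('e'): parent n0 fail=0; on 'e' 0 → fail=0;  out ∅∪∅=∅
  n8('d'): parent n0 fail=0; on 'd' 0 → fail=0;  out ∅∪∅=∅
  n2('bd'): parent n1 fail=0; on 'd' 0 → fail=8;  out {0}∪∅={0}
  n4('ea'): parent n3 fail=0; on 'a' 0 → fail=0;  out {1}∪∅={1}
  n5('ee'): parent n3 fail=0; on 'e' 0 → fail=3;  out ∅∪∅=∅
  n9('da'): parent n8 fail=0; on 'a' 0 → fail=0;  out {5}∪∅={5}
  n10('ed'): parent n3 fail=0; on 'd' 0 → fail=8;  out ∅∪∅=∅
  n13('dd'): parent n8 fail=0; on 'd' 0 → fail=8;  out {7}∪∅={7}
  n6('eea'): parent n5 fail=3; on 'a' 3 → fail=4;  out {2}∪{1}={1,2}
  n7('bdd'): parent n2 fail=8; on 'd' 8 → fail=13;  out {3}∪{7}={3,7}
  n11('eda'): parent n10 fail=8; on 'a' 8 → fail=9;  out ∅∪{5}={5}
  n12('edac'): parent n11 fail=9; on 'c' 9→0 → fail=0;  out {6}∪∅={6}

Text stream:
i=0 'e': node 0→3
i=1 'e': node 3→5
i=2 'a': node 5→6  emit P1@[1:2],P2@[0:2]
i=3 'a': node 6→0 ·f
i=4 'b': node 0→1  emit P4@[4:4]
i=5 'd': node 1→2  emit P0@[4:5]
i=6 'd': node 2→7  emit P3@[4:6],P7@[5:6]
i=7 'e': node 7→3 ·f
i=8 'e': node 3→5
i=9 'a': node 5→6  emit P1@[8:9],P2@[7:9]
i=10 'c': node 6→0 ·f
i=11 'e': node 0→3
i=12 'b': node 3→1 ·f  emit P4@[12:12]
i=13 'e': node 1→3 ·f
i=14 'd': node 3→10
i=15 'a': node 10→11  emit P5@[14:15]
i=16 'e': node 11→3 ·f
i=17 'e': node 3→5
i=18 'a': node 5→6  emit P1@[17:18],P2@[16:18]
i=19 'e': node 6→3 ·f
i=20 'd': node 3→10
i=21 'e': node 10→3 ·f
i=22 'd': node 3→10
i=23 'e': node 10→3 ·f
i=24 'e': node 3→5
i=25 'a': node 5→6  emit P1@[24:25],P2@[23:25]
i=26 'e': node 6→3 ·f
i=27 'e': node 3→5
i=28 'a': node 5→6  emit P1@[27:28],P2@[26:28]
i=29 'a': node 6→0 ·f
i=30 'e': node 0→3
i=31 'a': node 3→4  emit P1@[30:31]
i=32 'c': node 4→0 ·f
i=33 'e': node 0→3
i=34 'd': node 3→10
i=35 'a': node 10→11  emit P5@[34:35]
i=36 'e': node 11→3 ·f
i=37 'e': node 3→5
i=38 'a': node 5→6  emit P1@[37:38],P2@[36:38]
i=39 'e': node 6→3 ·f
i=40 'd': node 3→10
i=41 'a': node 10→11  emit P5@[40:41]
i=42 'c': node 11→12  emit P6@[39:42]

Result: [[2,1],[2,2],[4,4],[5,0],[6,3],[6,7],[9,1],[9,2],[12,4],[15,5],[18,1],[18,2],[25,1],[25,2],[28,1],[28,2],[31,1],[35,5],[38,1],[38,2],[41,5],[42,6]]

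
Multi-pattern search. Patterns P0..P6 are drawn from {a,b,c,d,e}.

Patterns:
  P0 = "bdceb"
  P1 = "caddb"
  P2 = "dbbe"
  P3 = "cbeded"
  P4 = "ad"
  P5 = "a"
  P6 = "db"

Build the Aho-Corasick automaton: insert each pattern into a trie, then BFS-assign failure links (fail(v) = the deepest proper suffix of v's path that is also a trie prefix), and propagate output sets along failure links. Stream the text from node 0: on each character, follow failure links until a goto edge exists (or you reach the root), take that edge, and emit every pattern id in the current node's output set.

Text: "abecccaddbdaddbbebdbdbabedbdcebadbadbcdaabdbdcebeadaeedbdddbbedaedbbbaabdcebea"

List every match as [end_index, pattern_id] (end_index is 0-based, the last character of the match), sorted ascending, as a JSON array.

Construct AC machine:
Trie nodes:
  n0 'ε': a→20 b→1 c→6 d→11
  n1 'b': d→2
  n2 'bd': c→3
  n3 'bdc': e→4
  n4 'bdce': b→5
  n5 'bdceb': ·  [P0 ends]
  n6 'c': a→7 b→15
  n7 'ca': d→8
  n8 'cad': d→9
  n9 'cadd': b→10
  n10 'caddb': ·  [P1 ends]
  n11 'd': b→12
  n12 'db': b→13  [P6 ends]
  n13 'dbb': e→14
  n14 'dbbe': ·  [P2 ends]
  n15 'cb': e→16
  n16 'cbe': d→17
  n17 'cbed': e→18
  n18 'cbede': d→19
  n19 'cbeded': ·  [P3 ends]
  n20 'a': d→21  [P5 ends]
  n21 'ad': ·  [P4 ends]

BFS fail/out derivation:
  fail(1) 'b': from fail(0)=0 chase 'b': 0 ⇒ 0;  out=∅∪out(0)=∅
  fail(6) 'c': from fail(0)=0 chase 'c': 0 ⇒ 0;  out=∅∪out(0)=∅
  fail(11) 'd': from fail(0)=0 chase 'd': 0 ⇒ 0;  out=∅∪out(0)=∅
  fail(20) 'a': from fail(0)=0 chase 'a': 0 ⇒ 0;  out={5}∪out(0)={5}
  fail(2) 'bd': from fail(1)=0 chase 'd': 0 ⇒ 11;  out=∅∪out(11)=∅
  fail(7) 'ca': from fail(6)=0 chase 'a': 0 ⇒ 20;  out=∅∪out(20)={5}
  fail(12) 'db': from fail(11)=0 chase 'b': 0 ⇒ 1;  out={6}∪out(1)={6}
  fail(15) 'cb': from fail(6)=0 chase 'b': 0 ⇒ 1;  out=∅∪out(1)=∅
  fail(21) 'ad': from fail(20)=0 chase 'd': 0 ⇒ 11;  out={4}∪out(11)={4}
  fail(3) 'bdc': from fail(2)=11 chase 'c': 11→0 ⇒ 6;  out=∅∪out(6)=∅
  fail(8) 'cad': from fail(7)=20 chase 'd': 20 ⇒ 21;  out=∅∪out(21)={4}
  fail(13) 'dbb': from fail(12)=1 chase 'b': 1→0 ⇒ 1;  out=∅∪out(1)=∅
  fail(16) 'cbe': from fail(15)=1 chase 'e': 1→0 ⇒ 0;  out=∅∪out(0)=∅
  fail(4) 'bdce': from fail(3)=6 chase 'e': 6→0 ⇒ 0;  out=∅∪out(0)=∅
  fail(9) 'cadd': from fail(8)=21 chase 'd': 21→11→0 ⇒ 11;  out=∅∪out(11)=∅
  fail(14) 'dbbe': from fail(13)=1 chase 'e': 1→0 ⇒ 0;  out={2}∪out(0)={2}
  fail(17) 'cbed': from fail(16)=0 chase 'd': 0 ⇒ 11;  out=∅∪out(11)=∅
  fail(5) 'bdceb': from fail(4)=0 chase 'b': 0 ⇒ 1;  out={0}∪out(1)={0}
  fail(10) 'caddb': from fail(9)=11 chase 'b': 11 ⇒ 12;  out={1}∪out(12)={1,6}
  fail(18) 'cbede': from fail(17)=11 chase 'e': 11→0 ⇒ 0;  out=∅∪out(0)=∅
  fail(19) 'cbeded': from fail(18)=0 chase 'd': 0 ⇒ 11;  out={3}∪out(11)={3}

Run:
[0] read 'a'  n0⇒n20  emit P5@[0:0]
[1] read 'b'  n20⇒n1 ·f
[2] read 'e'  n1⇒n0 ·f
[3] read 'c'  n0⇒n6
[4] read 'c'  n6⇒n6 ·f
[5] read 'c'  n6⇒n6 ·f
[6] read 'a'  n6⇒n7  emit P5@[6:6]
[7] read 'd'  n7⇒n8  emit P4@[6:7]
[8] read 'd'  n8⇒n9
[9] read 'b'  n9⇒n10  emit P1@[5:9],P6@[8:9]
[10] read 'd'  n10⇒n2 ·f
[11] read 'a'  n2⇒n20 ·f  emit P5@[11:11]
[12] read 'd'  n20⇒n21  emit P4@[11:12]
[13] read 'd'  n21⇒n11 ·f
[14] read 'b'  n11⇒n12  emit P6@[13:14]
[15] read 'b'  n12⇒n13
[16] read 'e'  n13⇒n14  emit P2@[13:16]
[17] read 'b'  n14⇒n1 ·f
[18] read 'd'  n1⇒n2
[19] read 'b'  n2⇒n12 ·f  emit P6@[18:19]
[20] read 'd'  n12⇒n2 ·f
[21] read 'b'  n2⇒n12 ·f  emit P6@[20:21]
[22] read 'a'  n12⇒n20 ·f  emit P5@[22:22]
[23] read 'b'  n20⇒n1 ·f
[24] read 'e'  n1⇒n0 ·f
[25] read 'd'  n0⇒n11
[26] read 'b'  n11⇒n12  emit P6@[25:26]
[27] read 'd'  n12⇒n2 ·f
[28] read 'c'  n2⇒n3
[29] read 'e'  n3⇒n4
[30] read 'b'  n4⇒n5  emit P0@[26:30]
[31] read 'a'  n5⇒n20 ·f  emit P5@[31:31]
[32] read 'd'  n20⇒n21  emit P4@[31:32]
[33] read 'b'  n21⇒n12 ·f  emit P6@[32:33]
[34] read 'a'  n12⇒n20 ·f  emit P5@[34:34]
[35] read 'd'  n20⇒n21  emit P4@[34:35]
[36] read 'b'  n21⇒n12 ·f  emit P6@[35:36]
[37] read 'c'  n12⇒n6 ·f
[38] read 'd'  n6⇒n11 ·f
[39] read 'a'  n11⇒n20 ·f  emit P5@[39:39]
[40] read 'a'  n20⇒n20 ·f  emit P5@[40:40]
[41] read 'b'  n20⇒n1 ·f
[42] read 'd'  n1⇒n2
[43] read 'b'  n2⇒n12 ·f  emit P6@[42:43]
[44] read 'd'  n12⇒n2 ·f
[45] read 'c'  n2⇒n3
[46] read 'e'  n3⇒n4
[47] read 'b'  n4⇒n5  emit P0@[43:47]
[48] read 'e'  n5⇒n0 ·f
[49] read 'a'  n0⇒n20  emit P5@[49:49]
[50] read 'd'  n20⇒n21  emit P4@[49:50]
[51] read 'a'  n21⇒n20 ·f  emit P5@[51:51]
[52] read 'e'  n20⇒n0 ·f
[53] read 'e'  n0⇒n0
[54] read 'd'  n0⇒n11
[55] read 'b'  n11⇒n12  emit P6@[54:55]
[56] read 'd'  n12⇒n2 ·f
[57] read 'd'  n2⇒n11 ·f
[58] read 'd'  n11⇒n11 ·f
[59] read 'b'  n11⇒n12  emit P6@[58:59]
[60] read 'b'  n12⇒n13
[61] read 'e'  n13⇒n14  emit P2@[58:61]
[62] read 'd'  n14⇒n11 ·f
[63] read 'a'  n11⇒n20 ·f  emit P5@[63:63]
[64] read 'e'  n20⇒n0 ·f
[65] read 'd'  n0⇒n11
[66] read 'b'  n11⇒n12  emit P6@[65:66]
[67] read 'b'  n12⇒n13
[68] read 'b'  n13⇒n1 ·f
[69] read 'a'  n1⇒n20 ·f  emit P5@[69:69]
[70] read 'a'  n20⇒n20 ·f  emit P5@[70:70]
[71] read 'b'  n20⇒n1 ·f
[72] read 'd'  n1⇒n2
[73] read 'c'  n2⇒n3
[74] read 'e'  n3⇒n4
[75] read 'b'  n4⇒n5  emit P0@[71:75]
[76] read 'e'  n5⇒n0 ·f
[77] read 'a'  n0⇒n20  emit P5@[77:77]

Matches: [[0,5],[6,5],[7,4],[9,1],[9,6],[11,5],[12,4],[14,6],[16,2],[19,6],[21,6],[22,5],[26,6],[30,0],[31,5],[32,4],[33,6],[34,5],[35,4],[36,6],[39,5],[40,5],[43,6],[47,0],[49,5],[50,4],[51,5],[55,6],[59,6],[61,2],[63,5],[66,6],[69,5],[70,5],[75,0],[77,5]]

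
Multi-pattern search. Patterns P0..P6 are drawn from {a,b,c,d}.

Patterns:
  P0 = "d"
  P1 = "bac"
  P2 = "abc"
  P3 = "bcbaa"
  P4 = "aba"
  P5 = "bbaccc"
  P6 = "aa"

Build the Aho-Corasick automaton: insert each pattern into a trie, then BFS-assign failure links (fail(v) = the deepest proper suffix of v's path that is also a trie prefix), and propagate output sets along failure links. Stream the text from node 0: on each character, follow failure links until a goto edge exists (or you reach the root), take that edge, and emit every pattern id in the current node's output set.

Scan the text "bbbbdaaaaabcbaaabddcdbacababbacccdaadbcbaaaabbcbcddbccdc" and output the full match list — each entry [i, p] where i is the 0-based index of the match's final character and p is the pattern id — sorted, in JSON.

Build:
Trie nodes:
  0='ε' goto a→5 b→2 d→1
  1='d' goto ·  [P0 ends]
  2='b' goto a→3 b→13 c→8
  3='ba' goto c→4
  4='bac' goto ·  [P1 ends]
  5='a' goto a→18 b→6
  6='ab' goto a→12 c→7
  7='abc' goto ·  [P2 ends]
  8='bc' goto b→9
  9='bcb' goto a→10
  10='bcba' goto a→11
  11='bcbaa' goto ·  [P3 ends]
  12='aba' goto ·  [P4 ends]
  13='bb' goto a→14
  14='bba' goto c→15
  15='bbac' goto c→16
  16='bbacc' goto c→17
  17='bbaccc' goto ·  [P5 ends]
  18='aa' goto ·  [P6 ends]

Failure links (BFS by depth):
  fail(1) 'd': from fail(0)=0 chase 'd': 0 ⇒ 0;  out={0}∪out(0)={0}
  fail(2) 'b': from fail(0)=0 chase 'b': 0 ⇒ 0;  out=∅∪out(0)=∅
  fail(5) 'a': from fail(0)=0 chase 'a': 0 ⇒ 0;  out=∅∪out(0)=∅
  fail(3) 'ba': from fail(2)=0 chase 'a': 0 ⇒ 5;  out=∅∪out(5)=∅
  fail(6) 'ab': from fail(5)=0 chase 'b': 0 ⇒ 2;  out=∅∪out(2)=∅
  fail(8) 'bc': from fail(2)=0 chase 'c': 0 ⇒ 0;  out=∅∪out(0)=∅
  fail(13) 'bb': from fail(2)=0 chase 'b': 0 ⇒ 2;  out=∅∪out(2)=∅
  fail(18) 'aa': from fail(5)=0 chase 'a': 0 ⇒ 5;  out={6}∪out(5)={6}
  fail(4) 'bac': from fail(3)=5 chase 'c': 5→0 ⇒ 0;  out={1}∪out(0)={1}
  fail(7) 'abc': from fail(6)=2 chase 'c': 2 ⇒ 8;  out={2}∪out(8)={2}
  fail(9) 'bcb': from fail(8)=0 chase 'b': 0 ⇒ 2;  out=∅∪out(2)=∅
  fail(12) 'aba': from fail(6)=2 chase 'a': 2 ⇒ 3;  out={4}∪out(3)={4}
  fail(14) 'bba': from fail(13)=2 chase 'a': 2 ⇒ 3;  out=∅∪out(3)=∅
  fail(10) 'bcba': from fail(9)=2 chase 'a': 2 ⇒ 3;  out=∅∪out(3)=∅
  fail(15) 'bbac': from fail(14)=3 chase 'c': 3 ⇒ 4;  out=∅∪out(4)={1}
  fail(11) 'bcbaa': from fail(10)=3 chase 'a': 3→5 ⇒ 18;  out={3}∪out(18)={3,6}
  fail(16) 'bbacc': from fail(15)=4 chase 'c': 4→0 ⇒ 0;  out=∅∪out(0)=∅
  fail(17) 'bbaccc': from fail(16)=0 chase 'c': 0 ⇒ 0;  out={5}∪out(0)={5}

Scan:
[0] read 'b'  n0⇒n2
[1] read 'b'  n2⇒n13
[2] read 'b'  n13⇒n13 (fail-walked)
[3] read 'b'  n13⇒n13 (fail-walked)
[4] read 'd'  n13⇒n1 (fail-walked)  emit P0@[4:4]
[5] read 'a'  n1⇒n5 (fail-walked)
[6] read 'a'  n5⇒n18  emit P6@[5:6]
[7] read 'a'  n18⇒n18 (fail-walked)  emit P6@[6:7]
[8] read 'a'  n18⇒n18 (fail-walked)  emit P6@[7:8]
[9] read 'a'  n18⇒n18 (fail-walked)  emit P6@[8:9]
[10] read 'b'  n18⇒n6 (fail-walked)
[11] read 'c'  n6⇒n7  emit P2@[9:11]
[12] read 'b'  n7⇒n9 (fail-walked)
[13] read 'a'  n9⇒n10
[14] read 'a'  n10⇒n11  emit P3@[10:14],P6@[13:14]
[15] read 'a'  n11⇒n18 (fail-walked)  emit P6@[14:15]
[16] read 'b'  n18⇒n6 (fail-walked)
[17] read 'd'  n6⇒n1 (fail-walked)  emit P0@[17:17]
[18] read 'd'  n1⇒n1 (fail-walked)  emit P0@[18:18]
[19] read 'c'  n1⇒n0 (fail-walked)
[20] read 'd'  n0⇒n1  emit P0@[20:20]
[21] read 'b'  n1⇒n2 (fail-walked)
[22] read 'a'  n2⇒n3
[23] read 'c'  n3⇒n4  emit P1@[21:23]
[24] read 'a'  n4⇒n5 (fail-walked)
[25] read 'b'  n5⇒n6
[26] read 'a'  n6⇒n12  emit P4@[24:26]
[27] read 'b'  n12⇒n6 (fail-walked)
[28] read 'b'  n6⇒n13 (fail-walked)
[29] read 'a'  n13⇒n14
[30] read 'c'  n14⇒n15  emit P1@[28:30]
[31] read 'c'  n15⇒n16
[32] read 'c'  n16⇒n17  emit P5@[27:32]
[33] read 'd'  n17⇒n1 (fail-walked)  emit P0@[33:33]
[34] read 'a'  n1⇒n5 (fail-walked)
[35] read 'a'  n5⇒n18  emit P6@[34:35]
[36] read 'd'  n18⇒n1 (fail-walked)  emit P0@[36:36]
[37] read 'b'  n1⇒n2 (fail-walked)
[38] read 'c'  n2⇒n8
[39] read 'b'  n8⇒n9
[40] read 'a'  n9⇒n10
[41] read 'a'  n10⇒n11  emit P3@[37:41],P6@[40:41]
[42] read 'a'  n11⇒n18 (fail-walked)  emit P6@[41:42]
[43] read 'a'  n18⇒n18 (fail-walked)  emit P6@[42:43]
[44] read 'b'  n18⇒n6 (fail-walked)
[45] read 'b'  n6⇒n13 (fail-walked)
[46] read 'c'  n13⇒n8 (fail-walked)
[47] read 'b'  n8⇒n9
[48] read 'c'  n9⇒n8 (fail-walked)
[49] read 'd'  n8⇒n1 (fail-walked)  emit P0@[49:49]
[50] read 'd'  n1⇒n1 (fail-walked)  emit P0@[50:50]
[51] read 'b'  n1⇒n2 (fail-walked)
[52] read 'c'  n2⇒n8
[53] read 'c'  n8⇒n0 (fail-walked)
[54] read 'd'  n0⇒n1  emit P0@[54:54]
[55] read 'c'  n1⇒n0 (fail-walked)

Matches: [[4,0],[6,6],[7,6],[8,6],[9,6],[11,2],[14,3],[14,6],[15,6],[17,0],[18,0],[20,0],[23,1],[26,4],[30,1],[32,5],[33,0],[35,6],[36,0],[41,3],[41,6],[42,6],[43,6],[49,0],[50,0],[54,0]]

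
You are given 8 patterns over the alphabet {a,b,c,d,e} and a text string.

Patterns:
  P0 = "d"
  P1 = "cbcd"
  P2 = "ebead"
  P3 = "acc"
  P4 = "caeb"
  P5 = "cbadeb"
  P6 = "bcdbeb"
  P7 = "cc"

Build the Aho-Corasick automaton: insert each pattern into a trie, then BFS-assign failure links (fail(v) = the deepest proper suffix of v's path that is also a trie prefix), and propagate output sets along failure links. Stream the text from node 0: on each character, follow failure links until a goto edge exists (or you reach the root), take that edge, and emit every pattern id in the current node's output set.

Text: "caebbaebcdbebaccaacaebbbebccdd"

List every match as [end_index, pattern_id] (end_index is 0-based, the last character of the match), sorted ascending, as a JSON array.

Build:
Trie nodes:
  0='ε' goto a→11 b→21 c→2 d→1 e→6
  1='d' goto ·  ←P0
  2='c' goto a→14 b→3 c→27
  3='cb' goto a→17 c→4
  4='cbc' goto d→5
  5='cbcd' goto ·  ←P1
  6='e' goto b→7
  7='eb' goto e→8
  8='ebe' goto a→9
  9='ebea' goto d→10
  10='ebead' goto ·  ←P2
  11='a' goto c→12
  12='ac' goto c→13
  13='acc' goto ·  ←P3
  14='ca' goto e→15
  15='cae' goto b→16
  16='caeb' goto ·  ←P4
  17='cba' goto d→18
  18='cbad' goto e→19
  19='cbade' goto b→20
  20='cbadeb' goto ·  ←P5
  21='b' goto c→22
  22='bc' goto d→23
  23='bcd' goto b→24
  24='bcdb' goto e→25
  25='bcdbe' goto b→26
  26='bcdbeb' goto ·  ←P6
  27='cc' goto ·  ←P7

BFS fail/out derivation:
  fail(1) 'd': from fail(0)=0 chase 'd': 0 ⇒ 0;  out={0}∪out(0)={0}
  fail(2) 'c': from fail(0)=0 chase 'c': 0 ⇒ 0;  out=∅∪out(0)=∅
  fail(6) 'e': from fail(0)=0 chase 'e': 0 ⇒ 0;  out=∅∪out(0)=∅
  fail(11) 'a': from fail(0)=0 chase 'a': 0 ⇒ 0;  out=∅∪out(0)=∅
  fail(21) 'b': from fail(0)=0 chase 'b': 0 ⇒ 0;  out=∅∪out(0)=∅
  fail(3) 'cb': from fail(2)=0 chase 'b': 0 ⇒ 21;  out=∅∪out(21)=∅
  fail(7) 'eb': from fail(6)=0 chase 'b': 0 ⇒ 21;  out=∅∪out(21)=∅
  fail(12) 'ac': from fail(11)=0 chase 'c': 0 ⇒ 2;  out=∅∪out(2)=∅
  fail(14) 'ca': from fail(2)=0 chase 'a': 0 ⇒ 11;  out=∅∪out(11)=∅
  fail(22) 'bc': from fail(21)=0 chase 'c': 0 ⇒ 2;  out=∅∪out(2)=∅
  fail(27) 'cc': from fail(2)=0 chase 'c': 0 ⇒ 2;  out={7}∪out(2)={7}
  fail(4) 'cbc': from fail(3)=21 chase 'c': 21 ⇒ 22;  out=∅∪out(22)=∅
  fail(8) 'ebe': from fail(7)=21 chase 'e': 21→0 ⇒ 6;  out=∅∪out(6)=∅
  fail(13) 'acc': from fail(12)=2 chase 'c': 2 ⇒ 27;  out={3}∪out(27)={3,7}
  fail(15) 'cae': from fail(14)=11 chase 'e': 11→0 ⇒ 6;  out=∅∪out(6)=∅
  fail(17) 'cba': from fail(3)=21 chase 'a': 21→0 ⇒ 11;  out=∅∪out(11)=∅
  fail(23) 'bcd': from fail(22)=2 chase 'd': 2→0 ⇒ 1;  out=∅∪out(1)={0}
  fail(5) 'cbcd': from fail(4)=22 chase 'd': 22 ⇒ 23;  out={1}∪out(23)={0,1}
  fail(9) 'ebea': from fail(8)=6 chase 'a': 6→0 ⇒ 11;  out=∅∪out(11)=∅
  fail(16) 'caeb': from fail(15)=6 chase 'b': 6 ⇒ 7;  out={4}∪out(7)={4}
  fail(18) 'cbad': from fail(17)=11 chase 'd': 11→0 ⇒ 1;  out=∅∪out(1)={0}
  fail(24) 'bcdb': from fail(23)=1 chase 'b': 1→0 ⇒ 21;  out=∅∪out(21)=∅
  fail(10) 'ebead': from fail(9)=11 chase 'd': 11→0 ⇒ 1;  out={2}∪out(1)={0,2}
  fail(19) 'cbade': from fail(18)=1 chase 'e': 1→0 ⇒ 6;  out=∅∪out(6)=∅
  fail(25) 'bcdbe': from fail(24)=21 chase 'e': 21→0 ⇒ 6;  out=∅∪out(6)=∅
  fail(20) 'cbadeb': from fail(19)=6 chase 'b': 6 ⇒ 7;  out={5}∪out(7)={5}
  fail(26) 'bcdbeb': from fail(25)=6 chase 'b': 6 ⇒ 7;  out={6}∪out(7)={6}

Text stream:
[0] read 'c'  n0⇒n2
[1] read 'a'  n2⇒n14
[2] read 'e'  n14⇒n15
[3] read 'b'  n15⇒n16  ** P4@[0:3]
[4] read 'b'  n16⇒n21 (via fail)
[5] read 'a'  n21⇒n11 (via fail)
[6] read 'e'  n11⇒n6 (via fail)
[7] read 'b'  n6⇒n7
[8] read 'c'  n7⇒n22 (via fail)
[9] read 'd'  n22⇒n23  ** P0@[9:9]
[10] read 'b'  n23⇒n24
[11] read 'e'  n24⇒n25
[12] read 'b'  n25⇒n26  ** P6@[7:12]
[13] read 'a'  n26⇒n11 (via fail)
[14] read 'c'  n11⇒n12
[15] read 'c'  n12⇒n13  ** P3@[13:15],P7@[14:15]
[16] read 'a'  n13⇒n14 (via fail)
[17] read 'a'  n14⇒n11 (via fail)
[18] read 'c'  n11⇒n12
[19] read 'a'  n12⇒n14 (via fail)
[20] read 'e'  n14⇒n15
[21] read 'b'  n15⇒n16  ** P4@[18:21]
[22] read 'b'  n16⇒n21 (via fail)
[23] read 'b'  n21⇒n21 (via fail)
[24] read 'e'  n21⇒n6 (via fail)
[25] read 'b'  n6⇒n7
[26] read 'c'  n7⇒n22 (via fail)
[27] read 'c'  n22⇒n27 (via fail)  ** P7@[26:27]
[28] read 'd'  n27⇒n1 (via fail)  ** P0@[28:28]
[29] read 'd'  n1⇒n1 (via fail)  ** P0@[29:29]

Matches: [[3,4],[9,0],[12,6],[15,3],[15,7],[21,4],[27,7],[28,0],[29,0]]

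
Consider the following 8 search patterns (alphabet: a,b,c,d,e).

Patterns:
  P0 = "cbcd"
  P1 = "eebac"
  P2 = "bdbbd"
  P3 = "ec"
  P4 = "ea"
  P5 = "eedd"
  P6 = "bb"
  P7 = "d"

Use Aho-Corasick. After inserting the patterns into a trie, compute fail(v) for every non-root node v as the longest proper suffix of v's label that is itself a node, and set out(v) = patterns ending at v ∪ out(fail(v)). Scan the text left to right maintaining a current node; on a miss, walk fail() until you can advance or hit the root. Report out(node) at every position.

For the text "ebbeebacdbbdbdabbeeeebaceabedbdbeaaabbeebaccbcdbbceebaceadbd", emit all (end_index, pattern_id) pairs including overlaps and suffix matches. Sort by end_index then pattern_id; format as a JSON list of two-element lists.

Build:
Trie (insert patterns):
  0='ε' goto b→10 c→1 d→20 e→5
  1='c' goto b→2
  2='cb' goto c→3
  3='cbc' goto d→4
  4='cbcd' goto ·  [P0 ends]
  5='e' goto a→16 c→15 e→6
  6='ee' goto b→7 d→17
  7='eeb' goto a→8
  8='eeba' goto c→9
  9='eebac' goto ·  [P1 ends]
  10='b' goto b→19 d→11
  11='bd' goto b→12
  12='bdb' goto b→13
  13='bdbb' goto d→14
  14='bdbbd' goto ·  [P2 ends]
  15='ec' goto ·  [P3 ends]
  16='ea' goto ·  [P4 ends]
  17='eed' goto d→18
  18='eedd' goto ·  [P5 ends]
  19='bb' goto ·  [P6 ends]
  20='d' goto ·  [P7 ends]

Failure links (BFS by depth):
  fail(1) 'c': from fail(0)=0 chase 'c': 0 ⇒ 0;  out=∅∪out(0)=∅
  fail(5) 'e': from fail(0)=0 chase 'e': 0 ⇒ 0;  out=∅∪out(0)=∅
  fail(10) 'b': from fail(0)=0 chase 'b': 0 ⇒ 0;  out=∅∪out(0)=∅
  fail(20) 'd': from fail(0)=0 chase 'd': 0 ⇒ 0;  out={7}∪out(0)={7}
  fail(2) 'cb': from fail(1)=0 chase 'b': 0 ⇒ 10;  out=∅∪out(10)=∅
  fail(6) 'ee': from fail(5)=0 chase 'e': 0 ⇒ 5;  out=∅∪out(5)=∅
  fail(11) 'bd': from fail(10)=0 chase 'd': 0 ⇒ 20;  out=∅∪out(20)={7}
  fail(15) 'ec': from fail(5)=0 chase 'c': 0 ⇒ 1;  out={3}∪out(1)={3}
  fail(16) 'ea': from fail(5)=0 chase 'a': 0 ⇒ 0;  out={4}∪out(0)={4}
  fail(19) 'bb': from fail(10)=0 chase 'b': 0 ⇒ 10;  out={6}∪out(10)={6}
  fail(3) 'cbc': from fail(2)=10 chase 'c': 10→0 ⇒ 1;  out=∅∪out(1)=∅
  fail(7) 'eeb': from fail(6)=5 chase 'b': 5→0 ⇒ 10;  out=∅∪out(10)=∅
  fail(12) 'bdb': from fail(11)=20 chase 'b': 20→0 ⇒ 10;  out=∅∪out(10)=∅
  fail(17) 'eed': from fail(6)=5 chase 'd': 5→0 ⇒ 20;  out=∅∪out(20)={7}
  fail(4) 'cbcd': from fail(3)=1 chase 'd': 1→0 ⇒ 20;  out={0}∪out(20)={0,7}
  fail(8) 'eeba': from fail(7)=10 chase 'a': 10→0 ⇒ 0;  out=∅∪out(0)=∅
  fail(13) 'bdbb': from fail(12)=10 chase 'b': 10 ⇒ 19;  out=∅∪out(19)={6}
  fail(18) 'eedd': from fail(17)=20 chase 'd': 20→0 ⇒ 20;  out={5}∪out(20)={5,7}
  fail(9) 'eebac': from fail(8)=0 chase 'c': 0 ⇒ 1;  out={1}∪out(1)={1}
  fail(14) 'bdbbd': from fail(13)=19 chase 'd': 19→10 ⇒ 11;  out={2}∪out(11)={2,7}

Text stream:
i=0 'e': node 0→5
i=1 'b': node 5→10 (via fail)
i=2 'b': node 10→19  ** P6@[1:2]
i=3 'e': node 19→5 (via fail)
i=4 'e': node 5→6
i=5 'b': node 6→7
i=6 'a': node 7→8
i=7 'c': node 8→9  ** P1@[3:7]
i=8 'd': node 9→20 (via fail)  ** P7@[8:8]
i=9 'b': node 20→10 (via fail)
i=10 'b': node 10→19  ** P6@[9:10]
i=11 'd': node 19→11 (via fail)  ** P7@[11:11]
i=12 'b': node 11→12
i=13 'd': node 12→11 (via fail)  ** P7@[13:13]
i=14 'a': node 11→0 (via fail)
i=15 'b': node 0→10
i=16 'b': node 10→19  ** P6@[15:16]
i=17 'e': node 19→5 (via fail)
i=18 'e': node 5→6
i=19 'e': node 6→6 (via fail)
i=20 'e': node 6→6 (via fail)
i=21 'b': node 6→7
i=22 'a': node 7→8
i=23 'c': node 8→9  ** P1@[19:23]
i=24 'e': node 9→5 (via fail)
i=25 'a': node 5→16  ** P4@[24:25]
i=26 'b': node 16→10 (via fail)
i=27 'e': node 10→5 (via fail)
i=28 'd': node 5→20 (via fail)  ** P7@[28:28]
i=29 'b': node 20→10 (via fail)
i=30 'd': node 10→11  ** P7@[30:30]
i=31 'b': node 11→12
i=32 'e': node 12→5 (via fail)
i=33 'a': node 5→16  ** P4@[32:33]
i=34 'a': node 16→0 (via fail)
i=35 'a': node 0→0
i=36 'b': node 0→10
i=37 'b': node 10→19  ** P6@[36:37]
i=38 'e': node 19→5 (via fail)
i=39 'e': node 5→6
i=40 'b': node 6→7
i=41 'a': node 7→8
i=42 'c': node 8→9  ** P1@[38:42]
i=43 'c': node 9→1 (via fail)
i=44 'b': node 1→2
i=45 'c': node 2→3
i=46 'd': node 3→4  ** P0@[43:46],P7@[46:46]
i=47 'b': node 4→10 (via fail)
i=48 'b': node 10→19  ** P6@[47:48]
i=49 'c': node 19→1 (via fail)
i=50 'e': node 1→5 (via fail)
i=51 'e': node 5→6
i=52 'b': node 6→7
i=53 'a': node 7→8
i=54 'c': node 8→9  ** P1@[50:54]
i=55 'e': node 9→5 (via fail)
i=56 'a': node 5→16  ** P4@[55:56]
i=57 'd': node 16→20 (via fail)  ** P7@[57:57]
i=58 'b': node 20→10 (via fail)
i=59 'd': node 10→11  ** P7@[59:59]

Matches: [[2,6],[7,1],[8,7],[10,6],[11,7],[13,7],[16,6],[23,1],[25,4],[28,7],[30,7],[33,4],[37,6],[42,1],[46,0],[46,7],[48,6],[54,1],[56,4],[57,7],[59,7]]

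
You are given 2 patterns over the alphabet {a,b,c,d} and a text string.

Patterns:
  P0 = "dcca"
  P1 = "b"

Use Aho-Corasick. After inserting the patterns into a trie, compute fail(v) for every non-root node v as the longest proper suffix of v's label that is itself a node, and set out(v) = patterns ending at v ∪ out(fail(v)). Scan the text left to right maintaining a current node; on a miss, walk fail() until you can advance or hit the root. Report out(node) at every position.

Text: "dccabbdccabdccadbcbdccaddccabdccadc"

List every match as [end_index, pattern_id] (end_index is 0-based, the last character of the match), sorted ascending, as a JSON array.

Build automaton:
Trie (insert patterns):
  n0 'ε': b→5 d→1
  n1 'd': c→2
  n2 'dc': c→3
  n3 'dcc': a→4
  n4 'dcca': ·  ←P0
  n5 'b': ·  ←P1

Failure links (BFS by depth):
  n1('d'): parent n0 fail=0; on 'd' 0 → fail=0;  out ∅∪∅=∅
  n5('b'): parent n0 fail=0; on 'b' 0 → fail=0;  out {1}∪∅={1}
  n2('dc'): parent n1 fail=0; on 'c' 0 → fail=0;  out ∅∪∅=∅
  n3('dcc'): parent n2 fail=0; on 'c' 0 → fail=0;  out ∅∪∅=∅
  n4('dcca'): parent n3 fail=0; on 'a' 0 → fail=0;  out {0}∪∅={0}

Text stream:
[0] read 'd'  n0⇒n1
[1] read 'c'  n1⇒n2
[2] read 'c'  n2⇒n3
[3] read 'a'  n3⇒n4  → match P0@[0:3]
[4] read 'b'  n4⇒n5 ·f  → match P1@[4:4]
[5] read 'b'  n5⇒n5 ·f  → match P1@[5:5]
[6] read 'd'  n5⇒n1 ·f
[7] read 'c'  n1⇒n2
[8] read 'c'  n2⇒n3
[9] read 'a'  n3⇒n4  → match P0@[6:9]
[10] read 'b'  n4⇒n5 ·f  → match P1@[10:10]
[11] read 'd'  n5⇒n1 ·f
[12] read 'c'  n1⇒n2
[13] read 'c'  n2⇒n3
[14] read 'a'  n3⇒n4  → match P0@[11:14]
[15] read 'd'  n4⇒n1 ·f
[16] read 'b'  n1⇒n5 ·f  → match P1@[16:16]
[17] read 'c'  n5⇒n0 ·f
[18] read 'b'  n0⇒n5  → match P1@[18:18]
[19] read 'd'  n5⇒n1 ·f
[20] read 'c'  n1⇒n2
[21] read 'c'  n2⇒n3
[22] read 'a'  n3⇒n4  → match P0@[19:22]
[23] read 'd'  n4⇒n1 ·f
[24] read 'd'  n1⇒n1 ·f
[25] read 'c'  n1⇒n2
[26] read 'c'  n2⇒n3
[27] read 'a'  n3⇒n4  → match P0@[24:27]
[28] read 'b'  n4⇒n5 ·f  → match P1@[28:28]
[29] read 'd'  n5⇒n1 ·f
[30] read 'c'  n1⇒n2
[31] read 'c'  n2⇒n3
[32] read 'a'  n3⇒n4  → match P0@[29:32]
[33] read 'd'  n4⇒n1 ·f
[34] read 'c'  n1⇒n2

Matches: [[3,0],[4,1],[5,1],[9,0],[10,1],[14,0],[16,1],[18,1],[22,0],[27,0],[28,1],[32,0]]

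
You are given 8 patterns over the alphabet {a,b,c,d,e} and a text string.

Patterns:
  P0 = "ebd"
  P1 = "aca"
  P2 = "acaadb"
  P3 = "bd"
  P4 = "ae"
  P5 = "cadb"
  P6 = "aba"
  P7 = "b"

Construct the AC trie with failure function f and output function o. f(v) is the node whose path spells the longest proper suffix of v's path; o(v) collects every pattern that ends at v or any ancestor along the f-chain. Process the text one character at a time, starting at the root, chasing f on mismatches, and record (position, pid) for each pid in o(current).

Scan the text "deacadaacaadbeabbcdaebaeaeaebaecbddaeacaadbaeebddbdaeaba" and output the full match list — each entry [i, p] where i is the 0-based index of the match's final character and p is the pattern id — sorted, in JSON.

Build automaton:
Trie (insert patterns):
  n0 'ε': a→4 b→10 c→13 e→1
  n1 'e': b→2
  n2 'eb': d→3
  n3 'ebd': ·  ←P0
  n4 'a': b→17 c→5 e→12
  n5 'ac': a→6
  n6 'aca': a→7  ←P1
  n7 'acaa': d→8
  n8 'acaad': b→9
  n9 'acaadb': ·  ←P2
  n10 'b': d→11  ←P7
  n11 'bd': ·  ←P3
  n12 'ae': ·  ←P4
  n13 'c': a→14
  n14 'ca': d→15
  n15 'cad': b→16
  n16 'cadb': ·  ←P5
  n17 'ab': a→18
  n18 'aba': ·  ←P6

BFS fail/out derivation:
  n1('e'): parent n0 fail=0; on 'e' 0 → fail=0;  out ∅∪∅=∅
  n4('a'): parent n0 fail=0; on 'a' 0 → fail=0;  out ∅∪∅=∅
  n10('b'): parent n0 fail=0; on 'b' 0 → fail=0;  out {7}∪∅={7}
  n13('c'): parent n0 fail=0; on 'c' 0 → fail=0;  out ∅∪∅=∅
  n2('eb'): parent n1 fail=0; on 'b' 0 → fail=10;  out ∅∪{7}={7}
  n5('ac'): parent n4 fail=0; on 'c' 0 → fail=13;  out ∅∪∅=∅
  n11('bd'): parent n10 fail=0; on 'd' 0 → fail=0;  out {3}∪∅={3}
  n12('ae'): parent n4 fail=0; on 'e' 0 → fail=1;  out {4}∪∅={4}
  n14('ca'): parent n13 fail=0; on 'a' 0 → fail=4;  out ∅∪∅=∅
  n17('ab'): parent n4 fail=0; on 'b' 0 → fail=10;  out ∅∪{7}={7}
  n3('ebd'): parent n2 fail=10; on 'd' 10 → fail=11;  out {0}∪{3}={0,3}
  n6('aca'): parent n5 fail=13; on 'a' 13 → fail=14;  out {1}∪∅={1}
  n15('cad'): parent n14 fail=4; on 'd' 4→0 → fail=0;  out ∅∪∅=∅
  n18('aba'): parent n17 fail=10; on 'a' 10→0 → fail=4;  out {6}∪∅={6}
  n7('acaa'): parent n6 fail=14; on 'a' 14→4→0 → fail=4;  out ∅∪∅=∅
  n16('cadb'): parent n15 fail=0; on 'b' 0 → fail=10;  out {5}∪{7}={5,7}
  n8('acaad'): parent n7 fail=4; on 'd' 4→0 → fail=0;  out ∅∪∅=∅
  n9('acaadb'): parent n8 fail=0; on 'b' 0 → fail=10;  out {2}∪{7}={2,7}

Text stream:
i=0 'd': node 0→0
i=1 'e': node 0→1
i=2 'a': node 1→4 ·f
i=3 'c': node 4→5
i=4 'a': node 5→6  → match P1@[2:4]
i=5 'd': node 6→15 ·f
i=6 'a': node 15→4 ·f
i=7 'a': node 4→4 ·f
i=8 'c': node 4→5
i=9 'a': node 5→6  → match P1@[7:9]
i=10 'a': node 6→7
i=11 'd': node 7→8
i=12 'b': node 8→9  → match P2@[7:12],P7@[12:12]
i=13 'e': node 9→1 ·f
i=14 'a': node 1→4 ·f
i=15 'b': node 4→17  → match P7@[15:15]
i=16 'b': node 17→10 ·f  → match P7@[16:16]
i=17 'c': node 10→13 ·f
i=18 'd': node 13→0 ·f
i=19 'a': node 0→4
i=20 'e': node 4→12  → match P4@[19:20]
i=21 'b': node 12→2 ·f  → match P7@[21:21]
i=22 'a': node 2→4 ·f
i=23 'e': node 4→12  → match P4@[22:23]
i=24 'a': node 12→4 ·f
i=25 'e': node 4→12  → match P4@[24:25]
i=26 'a': node 12→4 ·f
i=27 'e': node 4→12  → match P4@[26:27]
i=28 'b': node 12→2 ·f  → match P7@[28:28]
i=29 'a': node 2→4 ·f
i=30 'e': node 4→12  → match P4@[29:30]
i=31 'c': node 12→13 ·f
i=32 'b': node 13→10 ·f  → match P7@[32:32]
i=33 'd': node 10→11  → match P3@[32:33]
i=34 'd': node 11→0 ·f
i=35 'a': node 0→4
i=36 'e': node 4→12  → match P4@[35:36]
i=37 'a': node 12→4 ·f
i=38 'c': node 4→5
i=39 'a': node 5→6  → match P1@[37:39]
i=40 'a': node 6→7
i=41 'd': node 7→8
i=42 'b': node 8→9  → match P2@[37:42],P7@[42:42]
i=43 'a': node 9→4 ·f
i=44 'e': node 4→12  → match P4@[43:44]
i=45 'e': node 12→1 ·f
i=46 'b': node 1→2  → match P7@[46:46]
i=47 'd': node 2→3  → match P0@[45:47],P3@[46:47]
i=48 'd': node 3→0 ·f
i=49 'b': node 0→10  → match P7@[49:49]
i=50 'd': node 10→11  → match P3@[49:50]
i=51 'a': node 11→4 ·f
i=52 'e': node 4→12  → match P4@[51:52]
i=53 'a': node 12→4 ·f
i=54 'b': node 4→17  → match P7@[54:54]
i=55 'a': node 17→18  → match P6@[53:55]

Result: [[4,1],[9,1],[12,2],[12,7],[15,7],[16,7],[20,4],[21,7],[23,4],[25,4],[27,4],[28,7],[30,4],[32,7],[33,3],[36,4],[39,1],[42,2],[42,7],[44,4],[46,7],[47,0],[47,3],[49,7],[50,3],[52,4],[54,7],[55,6]]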